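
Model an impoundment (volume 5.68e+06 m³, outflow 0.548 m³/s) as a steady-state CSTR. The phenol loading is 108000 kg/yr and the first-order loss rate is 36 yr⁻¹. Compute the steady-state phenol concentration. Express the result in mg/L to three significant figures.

Outflow Q = 0.548 m³/s × 3.156e+07 s/yr = 1.729e+07 m³/yr.
Steady-state CSTR mass balance: W = Q·C + k·V·C, so C = W/(Q + kV).
Q + kV = 1.729e+07 + 36·5.68e+06 = 2.218e+08 m³/yr.
C = 108000/2.218e+08 = 0.000487 kg/m³ = 0.487 mg/L.

0.487 mg/L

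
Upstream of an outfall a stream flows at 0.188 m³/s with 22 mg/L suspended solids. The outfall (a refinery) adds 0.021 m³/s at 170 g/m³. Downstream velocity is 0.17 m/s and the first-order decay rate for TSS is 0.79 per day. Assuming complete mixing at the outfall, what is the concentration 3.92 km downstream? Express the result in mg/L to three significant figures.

29.9 mg/L

After complete mixing, C₀ = (0.021·170 + 0.188·22) / 0.209 = 36.87 mg/L.
Travel time t = 3920 m / 0.17 m/s = 2.306e+04 s = 0.2669 d.
C = 36.87·exp(−0.79·0.2669) = 36.87·0.8099 = 29.86 mg/L.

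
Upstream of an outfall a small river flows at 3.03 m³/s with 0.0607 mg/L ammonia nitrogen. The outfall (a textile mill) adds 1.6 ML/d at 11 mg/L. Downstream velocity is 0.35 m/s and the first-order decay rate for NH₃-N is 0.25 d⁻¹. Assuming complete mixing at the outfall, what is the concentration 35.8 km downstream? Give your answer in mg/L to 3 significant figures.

0.0946 mg/L

1.6 ML/d = 0.01852 m³/s.
After complete mixing, C₀ = (0.01852·11 + 3.03·0.0607) / 3.049 = 0.1272 mg/L.
Travel time t = 3.58e+04 m / 0.35 m/s = 1.023e+05 s = 1.184 d.
C = 0.1272·exp(−0.25·1.184) = 0.1272·0.7438 = 0.09458 mg/L.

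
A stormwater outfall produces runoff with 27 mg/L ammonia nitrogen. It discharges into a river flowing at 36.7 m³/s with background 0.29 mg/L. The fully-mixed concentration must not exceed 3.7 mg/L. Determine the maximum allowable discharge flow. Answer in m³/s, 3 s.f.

Mass balance at complete mixing: C_std·(Q_w + Q_r) = Q_w·C_e + Q_r·C_b.
Rearranging, Q_w = Q_r·(C_std − C_b)/(C_e − C_std) = 36.7·(3.7 − 0.29) / (27 − 3.7) = 5.371 m³/s.

5.37 m³/s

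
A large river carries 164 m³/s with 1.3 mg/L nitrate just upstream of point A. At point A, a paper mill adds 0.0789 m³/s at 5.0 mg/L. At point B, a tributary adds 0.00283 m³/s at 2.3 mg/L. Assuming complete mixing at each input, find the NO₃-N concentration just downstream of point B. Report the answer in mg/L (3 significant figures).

1.30 mg/L

After input A: C = (164·1.3 + 0.0789·5) / 164.1 = 1.302 mg/L.
After input B: C = (164.1·1.302 + 0.00283·2.3) / 164.1 = 1.302 mg/L.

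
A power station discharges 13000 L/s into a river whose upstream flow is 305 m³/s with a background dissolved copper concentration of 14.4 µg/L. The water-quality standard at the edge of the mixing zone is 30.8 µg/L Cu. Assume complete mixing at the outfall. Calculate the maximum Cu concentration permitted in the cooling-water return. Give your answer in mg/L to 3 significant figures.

13000 L/s = 13 m³/s.
14.4 µg/L = 0.0144 mg/L.
30.8 µg/L = 0.0308 mg/L.
Mass balance: 0.0308·318 = 13·Cₑ + 305·0.0144.
Cₑ = (9.794 − 4.392) / 13 = 0.4156 mg/L.

0.416 mg/L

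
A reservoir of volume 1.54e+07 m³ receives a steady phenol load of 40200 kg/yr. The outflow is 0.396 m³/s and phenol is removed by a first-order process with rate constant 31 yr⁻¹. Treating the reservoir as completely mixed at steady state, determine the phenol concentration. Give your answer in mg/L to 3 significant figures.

Outflow Q = 0.396 m³/s × 3.156e+07 s/yr = 1.25e+07 m³/yr.
Steady-state CSTR mass balance: W = Q·C + k·V·C, so C = W/(Q + kV).
Q + kV = 1.25e+07 + 31·1.54e+07 = 4.899e+08 m³/yr.
C = 40200/4.899e+08 = 8.206e-05 kg/m³ = 0.08206 mg/L.

0.0821 mg/L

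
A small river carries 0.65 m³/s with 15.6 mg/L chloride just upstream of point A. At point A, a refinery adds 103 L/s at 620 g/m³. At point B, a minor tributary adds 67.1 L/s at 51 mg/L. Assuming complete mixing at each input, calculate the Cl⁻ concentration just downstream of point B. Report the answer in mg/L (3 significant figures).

103 L/s = 0.103 m³/s.
After input A: C = (0.65·15.6 + 0.103·620) / 0.753 = 98.27 mg/L.
67.1 L/s = 0.0671 m³/s.
After input B: C = (0.753·98.27 + 0.0671·51) / 0.8201 = 94.41 mg/L.

94.4 mg/L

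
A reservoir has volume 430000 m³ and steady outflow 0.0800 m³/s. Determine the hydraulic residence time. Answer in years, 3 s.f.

Q = 0.0800 m³/s × 3.156e+07 s/yr = 2.525e+06 m³/yr.
Hydraulic residence time τ = V/Q = 430000/2.525e+06 = 0.1703 yr.

0.170 yr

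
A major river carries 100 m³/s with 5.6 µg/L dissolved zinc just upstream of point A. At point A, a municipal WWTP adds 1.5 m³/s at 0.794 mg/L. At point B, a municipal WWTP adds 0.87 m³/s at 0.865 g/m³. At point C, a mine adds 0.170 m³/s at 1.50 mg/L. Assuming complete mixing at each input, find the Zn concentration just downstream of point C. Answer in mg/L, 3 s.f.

0.0269 mg/L

5.6 µg/L = 0.0056 mg/L.
After input A: C = (100·0.0056 + 1.5·0.794) / 101.5 = 0.01725 mg/L.
After input B: C = (101.5·0.01725 + 0.87·0.865) / 102.4 = 0.02446 mg/L.
After input C: C = (102.4·0.02446 + 0.17·1.5) / 102.5 = 0.0269 mg/L.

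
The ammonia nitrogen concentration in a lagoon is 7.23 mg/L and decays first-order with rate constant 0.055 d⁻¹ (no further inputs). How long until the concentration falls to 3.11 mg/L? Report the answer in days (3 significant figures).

t = ln(C₀/C)/k = ln(7.23/3.11)/0.055 = 0.8436/0.055 = 15.34 d.

15.3 d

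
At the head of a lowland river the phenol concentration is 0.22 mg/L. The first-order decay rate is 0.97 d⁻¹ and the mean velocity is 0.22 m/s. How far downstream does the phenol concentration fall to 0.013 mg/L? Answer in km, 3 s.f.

From C = C₀·e^(−kt), t = ln(C₀/C)/k = ln(0.22/0.013)/0.97 = 2.829/0.97 = 2.916 d.
Distance = v·t = 0.22 m/s × 2.52e+05 s = 5.543e+04 m = 55.43 km.

55.4 km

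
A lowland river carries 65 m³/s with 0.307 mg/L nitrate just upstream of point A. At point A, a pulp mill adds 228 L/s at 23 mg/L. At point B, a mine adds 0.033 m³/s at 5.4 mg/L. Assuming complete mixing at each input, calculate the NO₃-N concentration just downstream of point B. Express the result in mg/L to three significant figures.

0.389 mg/L

228 L/s = 0.228 m³/s.
After input A: C = (65·0.307 + 0.228·23) / 65.23 = 0.3863 mg/L.
After input B: C = (65.23·0.3863 + 0.033·5.4) / 65.26 = 0.3889 mg/L.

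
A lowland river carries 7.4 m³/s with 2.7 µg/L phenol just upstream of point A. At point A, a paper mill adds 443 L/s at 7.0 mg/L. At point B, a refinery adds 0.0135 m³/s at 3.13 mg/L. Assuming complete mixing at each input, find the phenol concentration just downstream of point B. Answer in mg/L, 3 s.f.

0.403 mg/L

2.7 µg/L = 0.0027 mg/L.
443 L/s = 0.443 m³/s.
After input A: C = (7.4·0.0027 + 0.443·7) / 7.843 = 0.3979 mg/L.
After input B: C = (7.843·0.3979 + 0.0135·3.13) / 7.856 = 0.4026 mg/L.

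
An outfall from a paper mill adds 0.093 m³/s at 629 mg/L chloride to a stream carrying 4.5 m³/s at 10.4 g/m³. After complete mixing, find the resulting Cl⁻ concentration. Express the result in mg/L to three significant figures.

Conservation of mass across the mixing zone: C = (0.093·629 + 4.5·10.4) / (0.093 + 4.5) = 105.3/4.593 = 22.93 mg/L.

22.9 mg/L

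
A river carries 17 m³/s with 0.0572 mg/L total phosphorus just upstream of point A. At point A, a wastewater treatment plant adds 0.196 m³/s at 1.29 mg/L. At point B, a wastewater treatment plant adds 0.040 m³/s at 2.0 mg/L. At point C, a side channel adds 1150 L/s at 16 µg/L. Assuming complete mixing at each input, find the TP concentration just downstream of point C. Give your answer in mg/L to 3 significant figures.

0.0720 mg/L

After input A: C = (17·0.0572 + 0.196·1.29) / 17.2 = 0.07125 mg/L.
After input B: C = (17.2·0.07125 + 0.04·2) / 17.24 = 0.07573 mg/L.
1150 L/s = 1.15 m³/s.
16 µg/L = 0.016 mg/L.
After input C: C = (17.24·0.07573 + 1.15·0.016) / 18.39 = 0.07199 mg/L.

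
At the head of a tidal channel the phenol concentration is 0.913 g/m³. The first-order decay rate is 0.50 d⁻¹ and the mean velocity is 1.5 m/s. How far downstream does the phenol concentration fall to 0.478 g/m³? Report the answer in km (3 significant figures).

From C = C₀·e^(−kt), t = ln(C₀/C)/k = ln(0.913/0.478)/0.50 = 0.6471/0.50 = 1.294 d.
Distance = v·t = 1.5 m/s × 1.118e+05 s = 1.677e+05 m = 167.7 km.

168 km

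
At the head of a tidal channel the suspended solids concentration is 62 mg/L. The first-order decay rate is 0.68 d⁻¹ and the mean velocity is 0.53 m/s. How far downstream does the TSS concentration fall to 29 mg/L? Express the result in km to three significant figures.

From C = C₀·e^(−kt), t = ln(C₀/C)/k = ln(62/29)/0.68 = 0.7598/0.68 = 1.117 d.
Distance = v·t = 0.53 m/s × 9.654e+04 s = 5.117e+04 m = 51.17 km.

51.2 km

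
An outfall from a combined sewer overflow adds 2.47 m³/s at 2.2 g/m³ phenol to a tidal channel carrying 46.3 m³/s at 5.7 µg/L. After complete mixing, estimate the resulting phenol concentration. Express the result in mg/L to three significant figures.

5.7 µg/L = 0.0057 mg/L.
Conservation of mass across the mixing zone: C = (2.47·2.2 + 46.3·0.0057) / (2.47 + 46.3) = 5.698/48.77 = 0.1168 mg/L.

0.117 mg/L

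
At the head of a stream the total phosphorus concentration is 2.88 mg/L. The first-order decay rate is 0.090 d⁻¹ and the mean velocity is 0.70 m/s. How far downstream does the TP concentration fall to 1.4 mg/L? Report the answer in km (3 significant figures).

485 km

From C = C₀·e^(−kt), t = ln(C₀/C)/k = ln(2.88/1.4)/0.090 = 0.7213/0.090 = 8.015 d.
Distance = v·t = 0.70 m/s × 6.925e+05 s = 4.847e+05 m = 484.7 km.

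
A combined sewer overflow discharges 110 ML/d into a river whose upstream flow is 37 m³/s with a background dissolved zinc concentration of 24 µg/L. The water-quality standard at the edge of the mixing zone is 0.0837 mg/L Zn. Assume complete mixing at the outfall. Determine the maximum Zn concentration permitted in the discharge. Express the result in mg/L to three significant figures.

1.82 mg/L

110 ML/d = 1.273 m³/s.
24 µg/L = 0.024 mg/L.
Mass balance: 0.0837·38.27 = 1.273·Cₑ + 37·0.024.
Cₑ = (3.203 − 0.888) / 1.273 = 1.819 mg/L.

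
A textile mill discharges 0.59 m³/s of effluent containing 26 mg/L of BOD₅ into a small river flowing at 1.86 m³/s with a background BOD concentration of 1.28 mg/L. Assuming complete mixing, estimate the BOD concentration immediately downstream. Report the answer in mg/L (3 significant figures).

7.23 mg/L

By mass balance at complete mixing, C = (0.59·26 + 1.86·1.28) / (0.59 + 1.86) = 17.72/2.45 = 7.233 mg/L.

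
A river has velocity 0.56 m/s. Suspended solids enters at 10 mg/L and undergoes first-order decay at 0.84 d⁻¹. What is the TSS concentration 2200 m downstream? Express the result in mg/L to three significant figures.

9.63 mg/L

Travel time t = 2200 m / 0.56 m/s = 2200/0.56 = 3929 s = 0.04547 d.
First-order decay: C = 10·exp(−0.84·0.04547) = 10·0.9625 = 9.625 mg/L.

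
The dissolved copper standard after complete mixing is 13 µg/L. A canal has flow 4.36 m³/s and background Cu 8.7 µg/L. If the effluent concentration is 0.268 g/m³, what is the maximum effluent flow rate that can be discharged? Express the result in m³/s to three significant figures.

0.0735 m³/s

8.7 µg/L = 0.0087 mg/L.
13 µg/L = 0.013 mg/L.
Mass balance at complete mixing: C_std·(Q_w + Q_r) = Q_w·C_e + Q_r·C_b.
Rearranging, Q_w = Q_r·(C_std − C_b)/(C_e − C_std) = 4.36·(0.013 − 0.0087) / (0.268 − 0.013) = 0.07352 m³/s.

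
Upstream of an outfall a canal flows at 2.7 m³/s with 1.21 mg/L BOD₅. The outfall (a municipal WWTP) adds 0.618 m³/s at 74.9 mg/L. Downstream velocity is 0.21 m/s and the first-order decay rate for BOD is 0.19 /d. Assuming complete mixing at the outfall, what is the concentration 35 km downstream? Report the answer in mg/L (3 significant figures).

10.4 mg/L

After complete mixing, C₀ = (0.618·74.9 + 2.7·1.21) / 3.318 = 14.94 mg/L.
Travel time t = 3.5e+04 m / 0.21 m/s = 1.667e+05 s = 1.929 d.
C = 14.94·exp(−0.19·1.929) = 14.94·0.6931 = 10.35 mg/L.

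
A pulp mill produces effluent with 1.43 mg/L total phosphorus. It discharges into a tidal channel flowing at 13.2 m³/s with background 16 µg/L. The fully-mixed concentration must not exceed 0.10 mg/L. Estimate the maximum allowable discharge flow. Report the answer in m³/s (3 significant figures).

16 µg/L = 0.016 mg/L.
Mass balance at complete mixing: C_std·(Q_w + Q_r) = Q_w·C_e + Q_r·C_b.
Rearranging, Q_w = Q_r·(C_std − C_b)/(C_e − C_std) = 13.2·(0.1 − 0.016) / (1.43 − 0.1) = 0.8337 m³/s.

0.834 m³/s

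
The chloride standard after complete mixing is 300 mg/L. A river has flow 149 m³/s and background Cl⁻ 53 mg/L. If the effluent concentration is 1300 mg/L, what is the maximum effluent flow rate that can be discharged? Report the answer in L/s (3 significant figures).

Mass balance at complete mixing: C_std·(Q_w + Q_r) = Q_w·C_e + Q_r·C_b.
Rearranging, Q_w = Q_r·(C_std − C_b)/(C_e − C_std) = 149·(300 − 53) / (1300 − 300) = 36.8 m³/s.
= 3.68e+04 L/s.

36800 L/s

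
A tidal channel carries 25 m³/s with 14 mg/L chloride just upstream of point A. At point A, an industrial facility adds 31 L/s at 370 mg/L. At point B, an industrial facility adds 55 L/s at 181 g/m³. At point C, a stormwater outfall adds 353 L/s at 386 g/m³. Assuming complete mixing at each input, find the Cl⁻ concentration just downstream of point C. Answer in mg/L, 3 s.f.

20.0 mg/L

31 L/s = 0.031 m³/s.
After input A: C = (25·14 + 0.031·370) / 25.03 = 14.44 mg/L.
55 L/s = 0.055 m³/s.
After input B: C = (25.03·14.44 + 0.055·181) / 25.09 = 14.81 mg/L.
353 L/s = 0.353 m³/s.
After input C: C = (25.09·14.81 + 0.353·386) / 25.44 = 19.96 mg/L.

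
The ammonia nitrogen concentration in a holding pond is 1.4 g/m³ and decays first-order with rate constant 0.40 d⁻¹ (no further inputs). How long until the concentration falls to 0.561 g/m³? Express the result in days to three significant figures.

2.29 d

t = ln(C₀/C)/k = ln(1.4/0.561)/0.40 = 0.9145/0.40 = 2.286 d.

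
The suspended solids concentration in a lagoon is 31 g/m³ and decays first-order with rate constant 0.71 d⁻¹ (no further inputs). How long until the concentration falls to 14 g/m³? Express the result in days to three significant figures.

t = ln(C₀/C)/k = ln(31/14)/0.71 = 0.7949/0.71 = 1.12 d.

1.12 d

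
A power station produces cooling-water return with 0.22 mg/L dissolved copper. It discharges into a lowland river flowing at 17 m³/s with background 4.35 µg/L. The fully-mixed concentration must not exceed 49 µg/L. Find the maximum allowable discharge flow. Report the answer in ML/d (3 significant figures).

4.35 µg/L = 0.00435 mg/L.
49 µg/L = 0.049 mg/L.
Mass balance at complete mixing: C_std·(Q_w + Q_r) = Q_w·C_e + Q_r·C_b.
Rearranging, Q_w = Q_r·(C_std − C_b)/(C_e − C_std) = 17·(0.049 − 0.00435) / (0.22 − 0.049) = 4.439 m³/s.
= 383.5 ML/d.

384 ML/d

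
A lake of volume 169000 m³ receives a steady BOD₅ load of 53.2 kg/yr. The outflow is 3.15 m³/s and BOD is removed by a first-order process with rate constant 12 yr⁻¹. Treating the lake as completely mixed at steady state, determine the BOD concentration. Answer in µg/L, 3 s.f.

Outflow Q = 3.15 m³/s × 3.156e+07 s/yr = 9.941e+07 m³/yr.
Steady-state CSTR mass balance: W = Q·C + k·V·C, so C = W/(Q + kV).
Q + kV = 9.941e+07 + 12·169000 = 1.014e+08 m³/yr.
C = 53.2/1.014e+08 = 5.245e-07 kg/m³ = 0.0005245 mg/L = 0.5245 µg/L.

0.524 µg/L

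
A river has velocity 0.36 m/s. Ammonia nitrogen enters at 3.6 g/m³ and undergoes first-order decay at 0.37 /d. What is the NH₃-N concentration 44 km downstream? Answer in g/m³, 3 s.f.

Travel time t = 44 km / 0.36 m/s = 4.4e+04/0.36 = 1.222e+05 s = 1.415 d.
First-order decay: C = 3.6·exp(−0.37·1.415) = 3.6·0.5925 = 2.133 g/m³.

2.13 g/m³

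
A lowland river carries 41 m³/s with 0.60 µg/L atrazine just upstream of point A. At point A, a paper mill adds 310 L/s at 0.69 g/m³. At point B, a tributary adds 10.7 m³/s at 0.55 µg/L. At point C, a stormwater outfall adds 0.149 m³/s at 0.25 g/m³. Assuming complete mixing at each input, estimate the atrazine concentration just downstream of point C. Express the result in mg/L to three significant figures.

0.00540 mg/L

0.60 µg/L = 0.0006 mg/L.
310 L/s = 0.31 m³/s.
After input A: C = (41·0.0006 + 0.31·0.69) / 41.31 = 0.005773 mg/L.
0.55 µg/L = 0.00055 mg/L.
After input B: C = (41.31·0.005773 + 10.7·0.00055) / 52.01 = 0.004699 mg/L.
After input C: C = (52.01·0.004699 + 0.149·0.25) / 52.16 = 0.0054 mg/L.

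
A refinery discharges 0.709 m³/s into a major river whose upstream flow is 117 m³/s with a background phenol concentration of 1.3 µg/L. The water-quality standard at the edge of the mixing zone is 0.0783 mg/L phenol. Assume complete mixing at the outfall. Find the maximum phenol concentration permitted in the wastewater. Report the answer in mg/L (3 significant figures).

12.8 mg/L

1.3 µg/L = 0.0013 mg/L.
Mass balance: 0.0783·117.7 = 0.709·Cₑ + 117·0.0013.
Cₑ = (9.217 − 0.1521) / 0.709 = 12.78 mg/L.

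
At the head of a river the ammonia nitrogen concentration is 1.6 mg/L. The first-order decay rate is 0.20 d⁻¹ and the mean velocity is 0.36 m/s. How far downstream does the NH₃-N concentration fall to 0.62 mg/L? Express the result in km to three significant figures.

From C = C₀·e^(−kt), t = ln(C₀/C)/k = ln(1.6/0.62)/0.20 = 0.948/0.20 = 4.74 d.
Distance = v·t = 0.36 m/s × 4.096e+05 s = 1.474e+05 m = 147.4 km.

147 km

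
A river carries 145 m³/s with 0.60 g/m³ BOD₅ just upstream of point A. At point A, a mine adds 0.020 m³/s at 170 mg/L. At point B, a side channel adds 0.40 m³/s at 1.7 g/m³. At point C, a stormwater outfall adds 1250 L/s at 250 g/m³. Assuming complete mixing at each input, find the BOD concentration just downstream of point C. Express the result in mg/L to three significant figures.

After input A: C = (145·0.6 + 0.02·170) / 145 = 0.6234 mg/L.
After input B: C = (145·0.6234 + 0.4·1.7) / 145.4 = 0.6263 mg/L.
1250 L/s = 1.25 m³/s.
After input C: C = (145.4·0.6263 + 1.25·250) / 146.7 = 2.752 mg/L.

2.75 mg/L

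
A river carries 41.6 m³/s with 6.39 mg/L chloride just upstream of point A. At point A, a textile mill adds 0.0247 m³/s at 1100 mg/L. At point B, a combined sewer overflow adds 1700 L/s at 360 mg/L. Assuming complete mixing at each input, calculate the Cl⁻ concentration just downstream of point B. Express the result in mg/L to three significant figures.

20.9 mg/L

After input A: C = (41.6·6.39 + 0.0247·1100) / 41.62 = 7.039 mg/L.
1700 L/s = 1.7 m³/s.
After input B: C = (41.62·7.039 + 1.7·360) / 43.32 = 20.89 mg/L.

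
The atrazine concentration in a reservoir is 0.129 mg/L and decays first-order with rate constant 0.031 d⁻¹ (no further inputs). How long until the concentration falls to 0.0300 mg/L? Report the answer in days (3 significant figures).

47.1 d

t = ln(C₀/C)/k = ln(0.129/0.0300)/0.031 = 1.459/0.031 = 47.05 d.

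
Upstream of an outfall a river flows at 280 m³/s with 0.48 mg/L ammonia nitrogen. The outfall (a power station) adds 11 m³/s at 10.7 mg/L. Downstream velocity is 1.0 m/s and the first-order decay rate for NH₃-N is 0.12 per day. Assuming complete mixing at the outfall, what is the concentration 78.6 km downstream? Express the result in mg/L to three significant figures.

0.777 mg/L

After complete mixing, C₀ = (11·10.7 + 280·0.48) / 291 = 0.8663 mg/L.
Travel time t = 7.86e+04 m / 1.0 m/s = 7.86e+04 s = 0.9097 d.
C = 0.8663·exp(−0.12·0.9097) = 0.8663·0.8966 = 0.7767 mg/L.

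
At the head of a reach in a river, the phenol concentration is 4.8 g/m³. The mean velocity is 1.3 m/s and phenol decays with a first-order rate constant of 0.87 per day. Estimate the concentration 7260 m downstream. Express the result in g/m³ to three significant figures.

4.54 g/m³

Travel time t = 7260 m / 1.3 m/s = 7260/1.3 = 5585 s = 0.06464 d.
First-order decay: C = 4.8·exp(−0.87·0.06464) = 4.8·0.9453 = 4.538 g/m³.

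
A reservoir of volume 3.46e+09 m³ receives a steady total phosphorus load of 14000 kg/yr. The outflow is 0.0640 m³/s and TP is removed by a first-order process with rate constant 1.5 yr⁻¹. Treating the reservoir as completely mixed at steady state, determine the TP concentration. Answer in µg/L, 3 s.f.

2.70 µg/L

Outflow Q = 0.0640 m³/s × 3.156e+07 s/yr = 2.02e+06 m³/yr.
Steady-state CSTR mass balance: W = Q·C + k·V·C, so C = W/(Q + kV).
Q + kV = 2.02e+06 + 1.5·3.46e+09 = 5.192e+09 m³/yr.
C = 14000/5.192e+09 = 2.696e-06 kg/m³ = 0.002696 mg/L = 2.696 µg/L.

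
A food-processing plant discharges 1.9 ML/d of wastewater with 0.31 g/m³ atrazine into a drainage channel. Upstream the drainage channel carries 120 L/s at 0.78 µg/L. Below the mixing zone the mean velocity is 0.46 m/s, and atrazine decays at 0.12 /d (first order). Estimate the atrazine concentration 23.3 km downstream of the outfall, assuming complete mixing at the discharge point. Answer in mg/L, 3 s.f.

1.9 ML/d = 0.02199 m³/s.
120 L/s = 0.12 m³/s.
0.78 µg/L = 0.00078 mg/L.
After complete mixing, C₀ = (0.02199·0.31 + 0.12·0.00078) / 0.142 = 0.04867 mg/L.
Travel time t = 2.33e+04 m / 0.46 m/s = 5.065e+04 s = 0.5863 d.
C = 0.04867·exp(−0.12·0.5863) = 0.04867·0.9321 = 0.04536 mg/L.

0.0454 mg/L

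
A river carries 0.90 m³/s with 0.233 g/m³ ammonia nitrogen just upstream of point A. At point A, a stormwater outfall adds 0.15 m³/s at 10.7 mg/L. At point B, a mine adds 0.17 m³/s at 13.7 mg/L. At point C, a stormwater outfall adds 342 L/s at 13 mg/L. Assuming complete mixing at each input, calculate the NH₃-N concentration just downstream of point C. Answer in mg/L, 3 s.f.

5.50 mg/L

After input A: C = (0.9·0.233 + 0.15·10.7) / 1.05 = 1.728 mg/L.
After input B: C = (1.05·1.728 + 0.17·13.7) / 1.22 = 3.396 mg/L.
342 L/s = 0.342 m³/s.
After input C: C = (1.22·3.396 + 0.342·13) / 1.562 = 5.499 mg/L.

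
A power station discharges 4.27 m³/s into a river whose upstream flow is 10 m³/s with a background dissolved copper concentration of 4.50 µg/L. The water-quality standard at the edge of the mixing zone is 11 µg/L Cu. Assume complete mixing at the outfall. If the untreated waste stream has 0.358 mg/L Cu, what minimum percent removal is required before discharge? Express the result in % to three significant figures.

4.50 µg/L = 0.0045 mg/L.
11 µg/L = 0.011 mg/L.
Mass balance: 0.011·14.27 = 4.27·Cₑ + 10·0.0045.
Cₑ = (0.157 − 0.045) / 4.27 = 0.02622 mg/L.
Required removal = 1 − 0.02622/0.358 = 92.68 %.

92.7 %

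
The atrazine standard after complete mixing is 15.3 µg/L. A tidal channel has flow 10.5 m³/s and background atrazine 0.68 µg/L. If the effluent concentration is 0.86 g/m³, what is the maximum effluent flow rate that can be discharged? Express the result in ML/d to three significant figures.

0.68 µg/L = 0.00068 mg/L.
15.3 µg/L = 0.0153 mg/L.
Mass balance at complete mixing: C_std·(Q_w + Q_r) = Q_w·C_e + Q_r·C_b.
Rearranging, Q_w = Q_r·(C_std − C_b)/(C_e − C_std) = 10.5·(0.0153 − 0.00068) / (0.86 − 0.0153) = 0.1817 m³/s.
= 15.7 ML/d.

15.7 ML/d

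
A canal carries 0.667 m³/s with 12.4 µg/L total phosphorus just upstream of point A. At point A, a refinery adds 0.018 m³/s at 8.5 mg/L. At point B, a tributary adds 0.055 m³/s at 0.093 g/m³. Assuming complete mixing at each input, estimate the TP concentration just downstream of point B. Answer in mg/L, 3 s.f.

12.4 µg/L = 0.0124 mg/L.
After input A: C = (0.667·0.0124 + 0.018·8.5) / 0.685 = 0.2354 mg/L.
After input B: C = (0.685·0.2354 + 0.055·0.093) / 0.74 = 0.2248 mg/L.

0.225 mg/L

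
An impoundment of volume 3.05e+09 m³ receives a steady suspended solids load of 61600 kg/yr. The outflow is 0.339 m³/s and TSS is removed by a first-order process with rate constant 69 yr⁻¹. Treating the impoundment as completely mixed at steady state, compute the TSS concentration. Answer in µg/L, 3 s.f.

0.293 µg/L

Outflow Q = 0.339 m³/s × 3.156e+07 s/yr = 1.07e+07 m³/yr.
Steady-state CSTR mass balance: W = Q·C + k·V·C, so C = W/(Q + kV).
Q + kV = 1.07e+07 + 69·3.05e+09 = 2.105e+11 m³/yr.
C = 61600/2.105e+11 = 2.927e-07 kg/m³ = 0.0002927 mg/L = 0.2927 µg/L.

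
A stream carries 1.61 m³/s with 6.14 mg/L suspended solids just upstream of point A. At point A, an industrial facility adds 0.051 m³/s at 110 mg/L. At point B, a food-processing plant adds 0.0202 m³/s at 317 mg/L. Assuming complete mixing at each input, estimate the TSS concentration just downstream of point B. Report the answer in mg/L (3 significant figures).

13.0 mg/L

After input A: C = (1.61·6.14 + 0.051·110) / 1.661 = 9.329 mg/L.
After input B: C = (1.661·9.329 + 0.0202·317) / 1.681 = 13.03 mg/L.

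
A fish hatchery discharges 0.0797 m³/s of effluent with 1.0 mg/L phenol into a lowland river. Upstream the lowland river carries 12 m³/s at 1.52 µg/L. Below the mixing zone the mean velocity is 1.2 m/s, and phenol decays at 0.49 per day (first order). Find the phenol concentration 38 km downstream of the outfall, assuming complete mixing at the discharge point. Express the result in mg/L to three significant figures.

0.00677 mg/L

1.52 µg/L = 0.00152 mg/L.
After complete mixing, C₀ = (0.0797·1 + 12·0.00152) / 12.08 = 0.008108 mg/L.
Travel time t = 3.8e+04 m / 1.2 m/s = 3.167e+04 s = 0.3665 d.
C = 0.008108·exp(−0.49·0.3665) = 0.008108·0.8356 = 0.006775 mg/L.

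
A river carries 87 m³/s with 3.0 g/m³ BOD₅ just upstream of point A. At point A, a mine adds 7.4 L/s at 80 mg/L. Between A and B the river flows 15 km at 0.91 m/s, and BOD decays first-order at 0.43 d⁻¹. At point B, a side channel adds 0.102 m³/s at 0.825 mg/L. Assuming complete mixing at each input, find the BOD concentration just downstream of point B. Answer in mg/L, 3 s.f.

7.4 L/s = 0.0074 m³/s.
After input A: C = (87·3 + 0.0074·80) / 87.01 = 3.007 mg/L.
Over the 15 km reach to input B (t = 1.648e+04 s = 0.1908 d), decay gives C = 3.007·exp(−0.43·0.1908) = 2.77 mg/L.
After input B: C = (87.01·2.77 + 0.102·0.825) / 87.11 = 2.767 mg/L.

2.77 mg/L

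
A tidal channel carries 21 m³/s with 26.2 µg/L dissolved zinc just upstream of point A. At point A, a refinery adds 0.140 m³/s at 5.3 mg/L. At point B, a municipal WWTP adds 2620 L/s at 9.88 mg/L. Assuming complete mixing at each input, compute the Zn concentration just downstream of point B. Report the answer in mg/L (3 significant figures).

1.14 mg/L

26.2 µg/L = 0.0262 mg/L.
After input A: C = (21·0.0262 + 0.14·5.3) / 21.14 = 0.06113 mg/L.
2620 L/s = 2.62 m³/s.
After input B: C = (21.14·0.06113 + 2.62·9.88) / 23.76 = 1.144 mg/L.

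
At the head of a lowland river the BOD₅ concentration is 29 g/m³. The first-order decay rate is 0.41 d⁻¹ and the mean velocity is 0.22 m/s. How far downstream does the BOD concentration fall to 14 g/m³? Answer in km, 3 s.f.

33.8 km

From C = C₀·e^(−kt), t = ln(C₀/C)/k = ln(29/14)/0.41 = 0.7282/0.41 = 1.776 d.
Distance = v·t = 0.22 m/s × 1.535e+05 s = 3.376e+04 m = 33.76 km.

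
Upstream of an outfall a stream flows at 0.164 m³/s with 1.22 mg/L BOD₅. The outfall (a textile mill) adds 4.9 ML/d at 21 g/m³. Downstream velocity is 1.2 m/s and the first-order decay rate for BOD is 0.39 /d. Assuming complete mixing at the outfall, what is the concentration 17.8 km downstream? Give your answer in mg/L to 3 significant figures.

4.9 ML/d = 0.05671 m³/s.
After complete mixing, C₀ = (0.05671·21 + 0.164·1.22) / 0.2207 = 6.303 mg/L.
Travel time t = 1.78e+04 m / 1.2 m/s = 1.483e+04 s = 0.1717 d.
C = 6.303·exp(−0.39·0.1717) = 6.303·0.9352 = 5.894 mg/L.

5.89 mg/L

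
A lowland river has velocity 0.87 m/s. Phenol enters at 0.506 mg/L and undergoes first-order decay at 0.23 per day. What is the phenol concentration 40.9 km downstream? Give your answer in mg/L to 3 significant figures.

0.446 mg/L

Travel time t = 40.9 km / 0.87 m/s = 4.09e+04/0.87 = 4.701e+04 s = 0.5441 d.
First-order decay: C = 0.506·exp(−0.23·0.5441) = 0.506·0.8824 = 0.4465 mg/L.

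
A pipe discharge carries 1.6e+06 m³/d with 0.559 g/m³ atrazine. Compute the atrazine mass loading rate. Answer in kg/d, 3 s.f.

894 kg/d

1.6e+06 m³/d = 18.52 m³/s.
Mass flux = Q·C = 18.52 m³/s × 0.559 g/m³ = 10.35 g/s.
= 10.35 g/s × 86.4 = 894.4 kg/d.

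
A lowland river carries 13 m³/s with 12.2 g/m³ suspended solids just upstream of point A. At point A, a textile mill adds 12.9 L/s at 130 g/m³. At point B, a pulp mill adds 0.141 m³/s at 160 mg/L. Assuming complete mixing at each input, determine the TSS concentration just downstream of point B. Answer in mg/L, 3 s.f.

13.9 mg/L

12.9 L/s = 0.0129 m³/s.
After input A: C = (13·12.2 + 0.0129·130) / 13.01 = 12.32 mg/L.
After input B: C = (13.01·12.32 + 0.141·160) / 13.15 = 13.9 mg/L.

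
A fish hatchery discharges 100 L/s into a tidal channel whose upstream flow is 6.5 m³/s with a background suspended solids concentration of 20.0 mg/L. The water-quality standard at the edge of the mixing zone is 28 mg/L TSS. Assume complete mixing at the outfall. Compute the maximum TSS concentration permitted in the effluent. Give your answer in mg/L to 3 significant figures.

100 L/s = 0.1 m³/s.
Mass balance: 28·6.6 = 0.1·Cₑ + 6.5·20.
Cₑ = (184.8 − 130) / 0.1 = 548 mg/L.

548 mg/L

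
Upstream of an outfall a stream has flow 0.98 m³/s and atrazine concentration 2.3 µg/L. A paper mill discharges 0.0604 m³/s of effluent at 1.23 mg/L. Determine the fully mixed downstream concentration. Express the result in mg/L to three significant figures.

2.3 µg/L = 0.0023 mg/L.
By mass balance at complete mixing, C = (0.0604·1.23 + 0.98·0.0023) / (0.0604 + 0.98) = 0.07655/1.04 = 0.07357 mg/L.

0.0736 mg/L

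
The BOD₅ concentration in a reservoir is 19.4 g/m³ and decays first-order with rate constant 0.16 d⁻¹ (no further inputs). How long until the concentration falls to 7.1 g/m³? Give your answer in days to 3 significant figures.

t = ln(C₀/C)/k = ln(19.4/7.1)/0.16 = 1.005/0.16 = 6.282 d.

6.28 d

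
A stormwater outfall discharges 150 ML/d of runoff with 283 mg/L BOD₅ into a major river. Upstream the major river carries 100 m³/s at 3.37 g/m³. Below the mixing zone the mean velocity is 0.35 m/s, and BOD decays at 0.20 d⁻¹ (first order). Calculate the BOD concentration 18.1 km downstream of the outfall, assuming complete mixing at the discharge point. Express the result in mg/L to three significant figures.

7.22 mg/L

150 ML/d = 1.736 m³/s.
After complete mixing, C₀ = (1.736·283 + 100·3.37) / 101.7 = 8.142 mg/L.
Travel time t = 1.81e+04 m / 0.35 m/s = 5.171e+04 s = 0.5985 d.
C = 8.142·exp(−0.20·0.5985) = 8.142·0.8872 = 7.223 mg/L.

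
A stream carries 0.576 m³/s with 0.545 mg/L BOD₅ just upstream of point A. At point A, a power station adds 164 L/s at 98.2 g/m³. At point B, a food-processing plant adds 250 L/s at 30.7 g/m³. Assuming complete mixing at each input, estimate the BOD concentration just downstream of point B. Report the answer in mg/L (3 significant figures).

24.3 mg/L

164 L/s = 0.164 m³/s.
After input A: C = (0.576·0.545 + 0.164·98.2) / 0.74 = 22.19 mg/L.
250 L/s = 0.25 m³/s.
After input B: C = (0.74·22.19 + 0.25·30.7) / 0.99 = 24.34 mg/L.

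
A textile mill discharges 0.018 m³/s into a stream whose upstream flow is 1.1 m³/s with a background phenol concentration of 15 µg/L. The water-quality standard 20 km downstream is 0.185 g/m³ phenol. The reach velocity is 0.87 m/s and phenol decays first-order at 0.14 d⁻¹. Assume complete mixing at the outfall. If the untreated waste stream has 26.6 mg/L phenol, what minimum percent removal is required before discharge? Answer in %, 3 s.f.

15 µg/L = 0.015 mg/L.
Travel time to the compliance point: t = 2e+04/0.87 = 2.299e+04 s = 0.2661 d; decay factor exp(−0.14·0.2661) = 0.9634.
So the concentration just after mixing may be at most 0.185/0.9634 = 0.192 mg/L.
Mass balance: 0.192·1.118 = 0.018·Cₑ + 1.1·0.015.
Cₑ = (0.2147 − 0.0165) / 0.018 = 11.01 mg/L.
Required removal = 1 − 11.01/26.6 = 58.61 %.

58.6 %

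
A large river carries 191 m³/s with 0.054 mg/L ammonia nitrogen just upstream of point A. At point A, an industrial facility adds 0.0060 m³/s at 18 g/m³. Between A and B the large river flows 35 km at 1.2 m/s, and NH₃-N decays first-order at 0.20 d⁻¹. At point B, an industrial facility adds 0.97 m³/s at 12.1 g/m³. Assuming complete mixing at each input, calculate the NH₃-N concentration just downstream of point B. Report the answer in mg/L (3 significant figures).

After input A: C = (191·0.054 + 0.006·18) / 191 = 0.05456 mg/L.
Over the 35 km reach to input B (t = 2.917e+04 s = 0.3376 d), decay gives C = 0.05456·exp(−0.20·0.3376) = 0.051 mg/L.
After input B: C = (191·0.051 + 0.97·12.1) / 192 = 0.1119 mg/L.

0.112 mg/L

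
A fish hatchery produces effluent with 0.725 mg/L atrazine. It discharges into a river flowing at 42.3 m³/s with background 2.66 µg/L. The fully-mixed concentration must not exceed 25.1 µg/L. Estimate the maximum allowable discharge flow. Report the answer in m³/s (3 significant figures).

1.36 m³/s

2.66 µg/L = 0.00266 mg/L.
25.1 µg/L = 0.0251 mg/L.
Mass balance at complete mixing: C_std·(Q_w + Q_r) = Q_w·C_e + Q_r·C_b.
Rearranging, Q_w = Q_r·(C_std − C_b)/(C_e − C_std) = 42.3·(0.0251 − 0.00266) / (0.725 − 0.0251) = 1.356 m³/s.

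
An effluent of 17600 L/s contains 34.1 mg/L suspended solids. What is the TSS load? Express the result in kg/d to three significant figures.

51900 kg/d

17600 L/s = 17.6 m³/s.
Mass flux = Q·C = 17.6 m³/s × 34.1 g/m³ = 600.2 g/s.
= 600.2 g/s × 86.4 = 5.185e+04 kg/d.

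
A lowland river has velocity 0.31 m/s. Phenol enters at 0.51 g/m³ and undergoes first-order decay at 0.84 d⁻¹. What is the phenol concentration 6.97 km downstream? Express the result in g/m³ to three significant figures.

Travel time t = 6.97 km / 0.31 m/s = 6970/0.31 = 2.248e+04 s = 0.2602 d.
First-order decay: C = 0.51·exp(−0.84·0.2602) = 0.51·0.8036 = 0.4099 g/m³.

0.410 g/m³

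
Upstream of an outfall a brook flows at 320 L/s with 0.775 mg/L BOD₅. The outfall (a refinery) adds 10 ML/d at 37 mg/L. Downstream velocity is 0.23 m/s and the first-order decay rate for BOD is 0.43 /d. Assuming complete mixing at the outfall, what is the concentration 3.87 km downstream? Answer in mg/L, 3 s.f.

10 ML/d = 0.1157 m³/s.
320 L/s = 0.32 m³/s.
After complete mixing, C₀ = (0.1157·37 + 0.32·0.775) / 0.4357 = 10.4 mg/L.
Travel time t = 3870 m / 0.23 m/s = 1.683e+04 s = 0.1947 d.
C = 10.4·exp(−0.43·0.1947) = 10.4·0.9197 = 9.562 mg/L.

9.56 mg/L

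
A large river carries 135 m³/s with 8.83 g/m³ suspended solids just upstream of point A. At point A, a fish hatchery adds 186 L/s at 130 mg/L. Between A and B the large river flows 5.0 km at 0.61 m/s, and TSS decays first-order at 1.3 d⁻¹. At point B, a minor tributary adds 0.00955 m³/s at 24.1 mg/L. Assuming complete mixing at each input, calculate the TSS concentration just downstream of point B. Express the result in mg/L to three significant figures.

186 L/s = 0.186 m³/s.
After input A: C = (135·8.83 + 0.186·130) / 135.2 = 8.997 mg/L.
Over the 5.0 km reach to input B (t = 8197 s = 0.09487 d), decay gives C = 8.997·exp(−1.3·0.09487) = 7.953 mg/L.
After input B: C = (135.2·7.953 + 0.00955·24.1) / 135.2 = 7.954 mg/L.

7.95 mg/L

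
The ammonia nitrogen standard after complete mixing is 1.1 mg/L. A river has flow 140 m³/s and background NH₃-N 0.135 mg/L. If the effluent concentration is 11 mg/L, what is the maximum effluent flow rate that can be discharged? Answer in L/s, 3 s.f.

Mass balance at complete mixing: C_std·(Q_w + Q_r) = Q_w·C_e + Q_r·C_b.
Rearranging, Q_w = Q_r·(C_std − C_b)/(C_e − C_std) = 140·(1.1 − 0.135) / (11 − 1.1) = 13.65 m³/s.
= 1.365e+04 L/s.

13600 L/s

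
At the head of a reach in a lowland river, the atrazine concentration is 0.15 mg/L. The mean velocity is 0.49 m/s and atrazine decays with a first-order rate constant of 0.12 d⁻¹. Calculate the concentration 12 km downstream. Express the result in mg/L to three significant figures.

Travel time t = 12 km / 0.49 m/s = 1.2e+04/0.49 = 2.449e+04 s = 0.2834 d.
First-order decay: C = 0.15·exp(−0.12·0.2834) = 0.15·0.9666 = 0.145 mg/L.

0.145 mg/L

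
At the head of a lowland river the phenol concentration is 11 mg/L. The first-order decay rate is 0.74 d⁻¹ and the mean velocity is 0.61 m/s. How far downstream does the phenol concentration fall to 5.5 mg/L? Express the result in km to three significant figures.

49.4 km

From C = C₀·e^(−kt), t = ln(C₀/C)/k = ln(11/5.5)/0.74 = 0.6931/0.74 = 0.9367 d.
Distance = v·t = 0.61 m/s × 8.093e+04 s = 4.937e+04 m = 49.37 km.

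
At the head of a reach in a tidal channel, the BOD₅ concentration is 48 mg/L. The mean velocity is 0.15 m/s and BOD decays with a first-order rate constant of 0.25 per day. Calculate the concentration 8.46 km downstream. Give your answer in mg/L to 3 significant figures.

Travel time t = 8.46 km / 0.15 m/s = 8460/0.15 = 5.64e+04 s = 0.6528 d.
First-order decay: C = 48·exp(−0.25·0.6528) = 48·0.8494 = 40.77 mg/L.

40.8 mg/L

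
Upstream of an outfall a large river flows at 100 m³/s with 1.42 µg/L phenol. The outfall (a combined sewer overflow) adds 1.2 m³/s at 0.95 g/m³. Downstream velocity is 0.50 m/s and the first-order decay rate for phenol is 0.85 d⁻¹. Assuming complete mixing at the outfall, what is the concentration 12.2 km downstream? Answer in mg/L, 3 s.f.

1.42 µg/L = 0.00142 mg/L.
After complete mixing, C₀ = (1.2·0.95 + 100·0.00142) / 101.2 = 0.01267 mg/L.
Travel time t = 1.22e+04 m / 0.50 m/s = 2.44e+04 s = 0.2824 d.
C = 0.01267·exp(−0.85·0.2824) = 0.01267·0.7866 = 0.009965 mg/L.

0.00996 mg/L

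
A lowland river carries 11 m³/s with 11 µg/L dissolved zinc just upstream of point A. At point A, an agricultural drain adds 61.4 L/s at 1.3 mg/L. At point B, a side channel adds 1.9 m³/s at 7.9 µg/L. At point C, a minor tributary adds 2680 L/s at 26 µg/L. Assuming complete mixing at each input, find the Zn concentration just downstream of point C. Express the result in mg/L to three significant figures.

11 µg/L = 0.011 mg/L.
61.4 L/s = 0.0614 m³/s.
After input A: C = (11·0.011 + 0.0614·1.3) / 11.06 = 0.01816 mg/L.
7.9 µg/L = 0.0079 mg/L.
After input B: C = (11.06·0.01816 + 1.9·0.0079) / 12.96 = 0.01665 mg/L.
2680 L/s = 2.68 m³/s.
26 µg/L = 0.026 mg/L.
After input C: C = (12.96·0.01665 + 2.68·0.026) / 15.64 = 0.01825 mg/L.

0.0183 mg/L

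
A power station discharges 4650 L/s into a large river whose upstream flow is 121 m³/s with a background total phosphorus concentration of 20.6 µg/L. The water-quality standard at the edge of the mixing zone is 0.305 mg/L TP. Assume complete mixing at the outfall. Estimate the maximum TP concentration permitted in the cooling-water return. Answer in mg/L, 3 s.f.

7.71 mg/L

4650 L/s = 4.65 m³/s.
20.6 µg/L = 0.0206 mg/L.
Mass balance: 0.305·125.7 = 4.65·Cₑ + 121·0.0206.
Cₑ = (38.32 − 2.493) / 4.65 = 7.706 mg/L.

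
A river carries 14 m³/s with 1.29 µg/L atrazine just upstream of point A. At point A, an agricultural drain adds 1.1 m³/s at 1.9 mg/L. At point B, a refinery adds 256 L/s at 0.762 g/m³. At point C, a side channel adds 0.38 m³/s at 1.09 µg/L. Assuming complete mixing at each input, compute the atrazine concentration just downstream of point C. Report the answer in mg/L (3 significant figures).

0.146 mg/L

1.29 µg/L = 0.00129 mg/L.
After input A: C = (14·0.00129 + 1.1·1.9) / 15.1 = 0.1396 mg/L.
256 L/s = 0.256 m³/s.
After input B: C = (15.1·0.1396 + 0.256·0.762) / 15.36 = 0.15 mg/L.
1.09 µg/L = 0.00109 mg/L.
After input C: C = (15.36·0.15 + 0.38·0.00109) / 15.74 = 0.1464 mg/L.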